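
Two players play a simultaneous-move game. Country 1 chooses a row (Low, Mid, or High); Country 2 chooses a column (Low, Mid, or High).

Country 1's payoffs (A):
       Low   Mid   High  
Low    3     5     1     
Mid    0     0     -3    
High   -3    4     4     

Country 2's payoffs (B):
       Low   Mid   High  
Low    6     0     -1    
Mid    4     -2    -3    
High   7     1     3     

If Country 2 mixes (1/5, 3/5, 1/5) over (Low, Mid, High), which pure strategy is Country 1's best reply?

Compute Country 1's expected payoff from each pure strategy against the given mix.
Low: (1/5)·3 + (3/5)·5 + (1/5)·1 = 19/5
Mid: (1/5)·0 + (3/5)·0 + (1/5)·(-3) = -3/5
High: (1/5)·(-3) + (3/5)·4 + (1/5)·4 = 13/5
Highest expected payoff is 19/5, from Low.

Low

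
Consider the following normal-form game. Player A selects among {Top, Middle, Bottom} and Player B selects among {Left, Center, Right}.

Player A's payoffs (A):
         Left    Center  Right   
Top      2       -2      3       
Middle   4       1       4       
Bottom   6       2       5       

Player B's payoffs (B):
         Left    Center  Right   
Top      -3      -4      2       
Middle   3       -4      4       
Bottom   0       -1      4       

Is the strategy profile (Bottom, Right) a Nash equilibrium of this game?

Holding Player B at Right: Player A gets 5 from Bottom, versus 3 from Top, 4 from Middle. No profitable deviation for Player A.
Holding Player A at Bottom: Player B gets 4 from Right, versus 0 from Left, -1 from Center. No profitable deviation for Player B either.

Yes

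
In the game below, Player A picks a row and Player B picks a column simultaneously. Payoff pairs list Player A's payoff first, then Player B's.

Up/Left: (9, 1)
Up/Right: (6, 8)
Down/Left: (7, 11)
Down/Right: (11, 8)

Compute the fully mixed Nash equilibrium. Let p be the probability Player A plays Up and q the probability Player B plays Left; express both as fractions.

Each player's mixing probability is pinned down by making the *other* player indifferent.
Player B indifferent between Left and Right: p·1 + (1−p)·11 = p·8 + (1−p)·8 ⟹ 11 + (-10)p = 8 + 0p ⟹ p = 3/10.
Player A indifferent between Up and Down: q·9 + (1−q)·6 = q·7 + (1−q)·11 ⟹ 6 + 3q = 11 + (-4)q ⟹ q = 5/7.

p = 3/10, q = 5/7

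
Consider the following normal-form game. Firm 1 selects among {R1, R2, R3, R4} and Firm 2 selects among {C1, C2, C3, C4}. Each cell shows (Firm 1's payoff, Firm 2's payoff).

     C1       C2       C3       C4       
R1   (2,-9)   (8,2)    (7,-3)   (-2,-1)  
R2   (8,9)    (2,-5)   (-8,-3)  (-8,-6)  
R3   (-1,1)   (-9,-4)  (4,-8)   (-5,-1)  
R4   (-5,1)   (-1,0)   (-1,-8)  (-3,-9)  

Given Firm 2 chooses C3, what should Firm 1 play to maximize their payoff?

With Firm 2 fixed at C3, Firm 1's payoffs are: R1 → 7, R2 → -8, R3 → 4, R4 → -1.
The maximum is 7, achieved by R1.

R1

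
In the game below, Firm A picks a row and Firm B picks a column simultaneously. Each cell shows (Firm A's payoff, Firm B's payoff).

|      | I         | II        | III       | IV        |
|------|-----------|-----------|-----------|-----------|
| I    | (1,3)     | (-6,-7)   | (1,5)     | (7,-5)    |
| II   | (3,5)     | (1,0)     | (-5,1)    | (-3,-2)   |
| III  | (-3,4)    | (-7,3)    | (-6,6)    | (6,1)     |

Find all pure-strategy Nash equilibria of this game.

Check mutual best responses: a cell is a NE iff neither player can gain by unilaterally deviating.
Firm A's best responses — vs I: II (payoff 3); vs II: II (payoff 1); vs III: I (payoff 1); vs IV: I (payoff 7).
Firm B's best responses — vs I: III (payoff 5); vs II: I (payoff 5); vs III: III (payoff 6).
Mutual best responses occur at (I, III) and (II, I); at each, neither player gains by switching.

(I, III) and (II, I)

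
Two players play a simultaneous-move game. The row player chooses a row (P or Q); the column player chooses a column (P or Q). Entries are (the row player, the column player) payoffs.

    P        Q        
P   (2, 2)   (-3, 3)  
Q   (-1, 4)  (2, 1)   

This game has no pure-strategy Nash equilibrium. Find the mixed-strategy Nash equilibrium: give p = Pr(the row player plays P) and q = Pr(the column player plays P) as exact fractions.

In a mixed NE each player is indifferent between their pure strategies, so the opponent's mix sets the indifference.
The column player indifferent between P and Q: p·2 + (1−p)·4 = p·3 + (1−p)·1 ⟹ 4 + (-2)p = 1 + 2p ⟹ p = 3/4.
The row player indifferent between P and Q: q·2 + (1−q)·(-3) = q·(-1) + (1−q)·2 ⟹ (-3) + 5q = 2 + (-3)q ⟹ q = 5/8.

p = 3/4, q = 5/8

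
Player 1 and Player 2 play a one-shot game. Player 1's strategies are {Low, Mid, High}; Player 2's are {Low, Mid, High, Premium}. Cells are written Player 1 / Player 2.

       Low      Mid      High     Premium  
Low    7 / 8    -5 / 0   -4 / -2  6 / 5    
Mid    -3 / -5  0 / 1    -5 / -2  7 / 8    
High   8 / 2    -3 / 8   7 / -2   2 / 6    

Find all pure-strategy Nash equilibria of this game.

(Mid, Premium)

A profile is a Nash equilibrium when each player is best-responding to the other.
Player 1's best responses — vs Low: High (payoff 8); vs Mid: Mid (payoff 0); vs High: High (payoff 7); vs Premium: Mid (payoff 7).
Player 2's best responses — vs Low: Low (payoff 8); vs Mid: Premium (payoff 8); vs High: Mid (payoff 8).
The only mutual best response is (Mid, Premium); neither player gains by switching there.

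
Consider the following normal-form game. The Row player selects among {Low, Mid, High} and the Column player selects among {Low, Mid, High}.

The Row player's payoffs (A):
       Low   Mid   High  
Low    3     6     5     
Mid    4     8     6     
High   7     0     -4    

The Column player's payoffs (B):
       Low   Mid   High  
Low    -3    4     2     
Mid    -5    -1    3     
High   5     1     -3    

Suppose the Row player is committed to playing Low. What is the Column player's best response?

Mid

With the Row player fixed at Low, the Column player's payoffs are: Low → -3, Mid → 4, High → 2.
The maximum is 4, achieved by Mid.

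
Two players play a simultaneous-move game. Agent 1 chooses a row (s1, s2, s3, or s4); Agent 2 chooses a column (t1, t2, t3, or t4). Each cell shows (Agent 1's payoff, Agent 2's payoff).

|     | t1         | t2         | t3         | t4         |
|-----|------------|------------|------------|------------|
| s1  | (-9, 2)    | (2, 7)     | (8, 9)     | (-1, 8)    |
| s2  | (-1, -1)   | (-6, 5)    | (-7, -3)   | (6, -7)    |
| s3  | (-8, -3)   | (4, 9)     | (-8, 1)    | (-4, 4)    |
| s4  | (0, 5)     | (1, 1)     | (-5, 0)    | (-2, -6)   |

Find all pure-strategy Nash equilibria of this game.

(s1, t3), (s3, t2), and (s4, t1)

Check mutual best responses: a cell is a NE iff neither player can gain by unilaterally deviating.
Agent 1's best responses — vs t1: s4 (payoff 0); vs t2: s3 (payoff 4); vs t3: s1 (payoff 8); vs t4: s2 (payoff 6).
Agent 2's best responses — vs s1: t3 (payoff 9); vs s2: t2 (payoff 5); vs s3: t2 (payoff 9); vs s4: t1 (payoff 5).
Mutual best responses occur at (s1, t3), (s3, t2), and (s4, t1); at each, neither player gains by switching.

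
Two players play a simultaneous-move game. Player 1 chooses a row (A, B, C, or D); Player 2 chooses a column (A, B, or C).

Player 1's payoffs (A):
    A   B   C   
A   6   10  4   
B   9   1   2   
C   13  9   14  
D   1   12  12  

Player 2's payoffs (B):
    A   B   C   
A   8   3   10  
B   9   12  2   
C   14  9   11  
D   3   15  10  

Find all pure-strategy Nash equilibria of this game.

A profile is a Nash equilibrium when each player is best-responding to the other.
Player 1's best responses — vs A: C (payoff 13); vs B: D (payoff 12); vs C: C (payoff 14).
Player 2's best responses — vs A: C (payoff 10); vs B: B (payoff 12); vs C: A (payoff 14); vs D: B (payoff 15).
Mutual best responses occur at (C, A) and (D, B); at each, neither player gains by switching.

(C, A) and (D, B)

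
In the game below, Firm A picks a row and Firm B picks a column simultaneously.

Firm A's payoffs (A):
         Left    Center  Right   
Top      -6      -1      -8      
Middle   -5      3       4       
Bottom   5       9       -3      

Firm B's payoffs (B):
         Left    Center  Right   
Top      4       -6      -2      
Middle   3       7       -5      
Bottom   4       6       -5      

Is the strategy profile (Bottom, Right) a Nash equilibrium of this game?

Holding Firm B at Right: Firm A gets -3 from Bottom but could get 4 by switching to Middle. Firm A has a profitable deviation.

No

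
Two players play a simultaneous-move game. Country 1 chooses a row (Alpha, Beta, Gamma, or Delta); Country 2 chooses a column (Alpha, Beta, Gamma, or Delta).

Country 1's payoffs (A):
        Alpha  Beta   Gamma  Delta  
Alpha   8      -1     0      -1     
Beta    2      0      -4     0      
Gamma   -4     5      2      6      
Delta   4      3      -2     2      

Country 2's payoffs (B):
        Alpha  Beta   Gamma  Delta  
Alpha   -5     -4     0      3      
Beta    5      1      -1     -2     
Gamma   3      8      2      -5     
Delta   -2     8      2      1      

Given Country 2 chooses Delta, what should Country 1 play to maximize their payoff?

With Country 2 fixed at Delta, Country 1's payoffs are: Alpha → -1, Beta → 0, Gamma → 6, Delta → 2.
The maximum is 6, achieved by Gamma.

Gamma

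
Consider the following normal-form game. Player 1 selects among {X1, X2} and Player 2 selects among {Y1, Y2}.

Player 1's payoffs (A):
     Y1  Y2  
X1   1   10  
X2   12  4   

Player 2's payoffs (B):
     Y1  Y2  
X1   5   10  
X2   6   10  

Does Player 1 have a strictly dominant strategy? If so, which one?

A strategy is strictly dominant if it gives Player 1 a strictly higher payoff than every other strategy, against every choice by the opponent.
X1 is not dominant: against Y1, X2 gives 12 > 1.
X2 is not dominant: against Y2, X1 gives 10 > 4.
No single strategy is best against every opponent action.

No strictly dominant strategy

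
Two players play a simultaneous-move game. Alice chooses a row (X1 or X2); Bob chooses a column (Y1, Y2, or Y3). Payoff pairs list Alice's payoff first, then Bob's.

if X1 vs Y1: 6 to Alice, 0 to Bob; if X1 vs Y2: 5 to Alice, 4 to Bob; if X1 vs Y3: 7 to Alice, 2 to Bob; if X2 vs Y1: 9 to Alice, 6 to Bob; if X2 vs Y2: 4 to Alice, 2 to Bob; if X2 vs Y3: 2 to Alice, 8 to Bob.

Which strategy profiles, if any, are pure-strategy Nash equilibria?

(X1, Y2)

Find each player's best response to every opponent strategy; NE are the intersections.
Alice's best responses — vs Y1: X2 (payoff 9); vs Y2: X1 (payoff 5); vs Y3: X1 (payoff 7).
Bob's best responses — vs X1: Y2 (payoff 4); vs X2: Y3 (payoff 8).
The only mutual best response is (X1, Y2); neither player gains by switching there.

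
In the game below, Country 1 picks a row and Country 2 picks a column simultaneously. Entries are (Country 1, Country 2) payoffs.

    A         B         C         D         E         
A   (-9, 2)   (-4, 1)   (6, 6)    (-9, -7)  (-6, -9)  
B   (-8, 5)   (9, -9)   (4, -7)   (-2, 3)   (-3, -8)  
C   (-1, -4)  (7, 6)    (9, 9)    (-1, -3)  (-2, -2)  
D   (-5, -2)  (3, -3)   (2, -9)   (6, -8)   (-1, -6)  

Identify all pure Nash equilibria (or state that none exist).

Find each player's best response to every opponent strategy; NE are the intersections.
Country 1's best responses — vs A: C (payoff -1); vs B: B (payoff 9); vs C: C (payoff 9); vs D: D (payoff 6); vs E: D (payoff -1).
Country 2's best responses — vs A: C (payoff 6); vs B: A (payoff 5); vs C: C (payoff 9); vs D: A (payoff -2).
The only mutual best response is (C, C); neither player gains by switching there.

(C, C)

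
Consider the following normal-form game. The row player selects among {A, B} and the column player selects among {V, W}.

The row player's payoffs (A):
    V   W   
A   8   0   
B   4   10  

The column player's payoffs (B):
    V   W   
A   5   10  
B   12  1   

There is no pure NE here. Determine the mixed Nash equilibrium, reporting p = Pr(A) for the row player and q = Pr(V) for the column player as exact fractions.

Each player's mixing probability is pinned down by making the *other* player indifferent.
The column player indifferent between V and W: p·5 + (1−p)·12 = p·10 + (1−p)·1 ⟹ 12 + (-7)p = 1 + 9p ⟹ p = 11/16.
The row player indifferent between A and B: q·8 + (1−q)·0 = q·4 + (1−q)·10 ⟹ 0 + 8q = 10 + (-6)q ⟹ q = 5/7.

p = 11/16, q = 5/7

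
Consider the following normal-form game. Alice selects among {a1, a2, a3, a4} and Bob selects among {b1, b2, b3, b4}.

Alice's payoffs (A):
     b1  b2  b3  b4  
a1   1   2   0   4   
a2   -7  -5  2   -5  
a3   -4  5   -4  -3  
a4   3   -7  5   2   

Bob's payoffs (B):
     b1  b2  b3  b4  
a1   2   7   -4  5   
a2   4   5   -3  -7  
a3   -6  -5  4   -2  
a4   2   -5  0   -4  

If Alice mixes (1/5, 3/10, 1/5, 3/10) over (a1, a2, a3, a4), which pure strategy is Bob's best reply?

Bob's best reply maximizes expected payoff against the mix.
b1: (1/5)·2 + (3/10)·4 + (1/5)·(-6) + (3/10)·2 = 1
b2: (1/5)·7 + (3/10)·5 + (1/5)·(-5) + (3/10)·(-5) = 2/5
b3: (1/5)·(-4) + (3/10)·(-3) + (1/5)·4 + (3/10)·0 = -9/10
b4: (1/5)·5 + (3/10)·(-7) + (1/5)·(-2) + (3/10)·(-4) = -27/10
Highest expected payoff is 1, from b1.

b1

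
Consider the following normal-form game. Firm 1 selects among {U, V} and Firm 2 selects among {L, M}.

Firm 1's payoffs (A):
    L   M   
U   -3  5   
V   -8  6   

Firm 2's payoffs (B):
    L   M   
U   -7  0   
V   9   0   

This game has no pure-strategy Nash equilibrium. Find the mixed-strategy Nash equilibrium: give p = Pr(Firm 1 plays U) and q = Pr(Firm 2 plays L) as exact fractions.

p = 9/16, q = 1/6

Each player's mixing probability is pinned down by making the *other* player indifferent.
Firm 2 indifferent between L and M: p·(-7) + (1−p)·9 = p·0 + (1−p)·0 ⟹ 9 + (-16)p = 0 + 0p ⟹ p = 9/16.
Firm 1 indifferent between U and V: q·(-3) + (1−q)·5 = q·(-8) + (1−q)·6 ⟹ 5 + (-8)q = 6 + (-14)q ⟹ q = 1/6.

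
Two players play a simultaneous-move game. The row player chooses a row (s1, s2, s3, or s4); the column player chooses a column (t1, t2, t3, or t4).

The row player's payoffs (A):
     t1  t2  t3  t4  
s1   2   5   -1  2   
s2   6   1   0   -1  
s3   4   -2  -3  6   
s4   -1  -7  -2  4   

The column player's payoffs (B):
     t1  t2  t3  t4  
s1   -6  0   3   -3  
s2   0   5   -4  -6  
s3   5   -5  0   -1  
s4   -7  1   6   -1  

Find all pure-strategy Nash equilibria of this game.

Check mutual best responses: a cell is a NE iff neither player can gain by unilaterally deviating.
The row player's best responses — vs t1: s2 (payoff 6); vs t2: s1 (payoff 5); vs t3: s2 (payoff 0); vs t4: s3 (payoff 6).
The column player's best responses — vs s1: t3 (payoff 3); vs s2: t2 (payoff 5); vs s3: t1 (payoff 5); vs s4: t3 (payoff 6).
No cell has both players best-responding. For instance, the row player's best reply to t4 is s3, but against s3 the column player prefers t1 over t4.

No pure-strategy Nash equilibrium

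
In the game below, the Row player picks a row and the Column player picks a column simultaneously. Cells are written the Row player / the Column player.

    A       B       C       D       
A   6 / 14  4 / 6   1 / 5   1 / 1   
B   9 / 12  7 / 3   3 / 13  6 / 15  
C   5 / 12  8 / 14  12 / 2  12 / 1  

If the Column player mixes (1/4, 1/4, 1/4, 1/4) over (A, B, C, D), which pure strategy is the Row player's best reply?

C

The Row player's best reply maximizes expected payoff against the mix.
A: (1/4)·6 + (1/4)·4 + (1/4)·1 + (1/4)·1 = 3
B: (1/4)·9 + (1/4)·7 + (1/4)·3 + (1/4)·6 = 25/4
C: (1/4)·5 + (1/4)·8 + (1/4)·12 + (1/4)·12 = 37/4
Highest expected payoff is 37/4, from C.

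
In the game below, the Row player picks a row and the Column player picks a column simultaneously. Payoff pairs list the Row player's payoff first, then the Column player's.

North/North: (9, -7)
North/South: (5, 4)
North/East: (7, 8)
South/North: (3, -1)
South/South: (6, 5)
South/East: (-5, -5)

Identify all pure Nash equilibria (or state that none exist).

A profile is a Nash equilibrium when each player is best-responding to the other.
The Row player's best responses — vs North: North (payoff 9); vs South: South (payoff 6); vs East: North (payoff 7).
The Column player's best responses — vs North: East (payoff 8); vs South: South (payoff 5).
Mutual best responses occur at (North, East) and (South, South); at each, neither player gains by switching.

(North, East) and (South, South)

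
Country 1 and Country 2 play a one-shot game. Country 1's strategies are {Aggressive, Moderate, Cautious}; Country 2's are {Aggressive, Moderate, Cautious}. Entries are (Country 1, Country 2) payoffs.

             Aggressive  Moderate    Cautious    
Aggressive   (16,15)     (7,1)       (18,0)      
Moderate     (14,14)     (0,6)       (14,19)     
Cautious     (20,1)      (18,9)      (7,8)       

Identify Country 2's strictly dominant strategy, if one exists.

Check whether one of Country 2's strategies beats all alternatives regardless of what the opponent does.
Aggressive is not dominant: against Moderate, Cautious gives 19 > 14.
Moderate is not dominant: against Aggressive, Aggressive gives 15 > 1.
Cautious is not dominant: against Aggressive, Aggressive gives 15 > 0.
No single strategy is best against every opponent action.

None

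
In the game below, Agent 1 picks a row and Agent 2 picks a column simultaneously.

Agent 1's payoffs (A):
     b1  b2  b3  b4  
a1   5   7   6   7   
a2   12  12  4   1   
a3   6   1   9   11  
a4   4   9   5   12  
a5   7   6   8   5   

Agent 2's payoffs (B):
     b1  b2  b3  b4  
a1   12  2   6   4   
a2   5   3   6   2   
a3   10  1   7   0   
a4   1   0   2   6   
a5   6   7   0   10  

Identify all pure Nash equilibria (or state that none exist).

A profile is a Nash equilibrium when each player is best-responding to the other.
Agent 1's best responses — vs b1: a2 (payoff 12); vs b2: a2 (payoff 12); vs b3: a3 (payoff 9); vs b4: a4 (payoff 12).
Agent 2's best responses — vs a1: b1 (payoff 12); vs a2: b3 (payoff 6); vs a3: b1 (payoff 10); vs a4: b4 (payoff 6); vs a5: b4 (payoff 10).
The only mutual best response is (a4, b4); neither player gains by switching there.

(a4, b4)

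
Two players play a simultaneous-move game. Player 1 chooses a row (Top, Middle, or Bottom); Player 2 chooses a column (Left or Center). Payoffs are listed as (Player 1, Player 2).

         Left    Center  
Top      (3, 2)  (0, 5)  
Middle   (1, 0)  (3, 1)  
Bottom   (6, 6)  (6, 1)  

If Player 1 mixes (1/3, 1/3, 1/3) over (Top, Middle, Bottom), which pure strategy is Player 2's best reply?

Left

Player 2's best reply maximizes expected payoff against the mix.
Left: (1/3)·2 + (1/3)·0 + (1/3)·6 = 8/3
Center: (1/3)·5 + (1/3)·1 + (1/3)·1 = 7/3
Highest expected payoff is 8/3, from Left.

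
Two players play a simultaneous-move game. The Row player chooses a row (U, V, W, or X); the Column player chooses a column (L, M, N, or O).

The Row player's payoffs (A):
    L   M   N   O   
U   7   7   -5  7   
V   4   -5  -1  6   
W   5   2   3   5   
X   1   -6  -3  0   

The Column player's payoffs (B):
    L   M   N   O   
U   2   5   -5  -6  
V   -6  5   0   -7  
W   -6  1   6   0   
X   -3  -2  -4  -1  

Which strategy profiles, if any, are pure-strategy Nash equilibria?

Find each player's best response to every opponent strategy; NE are the intersections.
The Row player's best responses — vs L: U (payoff 7); vs M: U (payoff 7); vs N: W (payoff 3); vs O: U (payoff 7).
The Column player's best responses — vs U: M (payoff 5); vs V: M (payoff 5); vs W: N (payoff 6); vs X: O (payoff -1).
Mutual best responses occur at (U, M) and (W, N); at each, neither player gains by switching.

(U, M) and (W, N)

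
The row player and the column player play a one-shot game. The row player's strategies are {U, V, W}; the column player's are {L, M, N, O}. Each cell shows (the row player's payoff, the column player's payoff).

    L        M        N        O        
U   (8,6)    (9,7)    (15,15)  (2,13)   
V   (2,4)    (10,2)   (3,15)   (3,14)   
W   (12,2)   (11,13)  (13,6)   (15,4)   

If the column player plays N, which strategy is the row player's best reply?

With the column player fixed at N, the row player's payoffs are: U → 15, V → 3, W → 13.
The maximum is 15, achieved by U.

U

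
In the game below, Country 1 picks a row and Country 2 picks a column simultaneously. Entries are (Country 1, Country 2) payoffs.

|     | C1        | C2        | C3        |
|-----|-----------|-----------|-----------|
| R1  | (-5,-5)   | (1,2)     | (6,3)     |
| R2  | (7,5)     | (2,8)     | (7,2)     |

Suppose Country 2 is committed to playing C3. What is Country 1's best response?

With Country 2 fixed at C3, Country 1's payoffs are: R1 → 6, R2 → 7.
The maximum is 7, achieved by R2.

R2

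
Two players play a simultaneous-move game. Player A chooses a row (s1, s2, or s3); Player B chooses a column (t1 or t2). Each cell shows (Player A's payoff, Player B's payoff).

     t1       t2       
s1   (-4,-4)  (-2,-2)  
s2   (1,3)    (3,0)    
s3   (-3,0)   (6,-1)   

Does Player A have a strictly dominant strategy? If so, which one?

No strictly dominant strategy

Check whether one of Player A's strategies beats all alternatives regardless of what the opponent does.
s1 is not dominant: against t1, s2 gives 1 > -4.
s2 is not dominant: against t2, s3 gives 6 > 3.
s3 is not dominant: against t1, s2 gives 1 > -3.
No single strategy is best against every opponent action.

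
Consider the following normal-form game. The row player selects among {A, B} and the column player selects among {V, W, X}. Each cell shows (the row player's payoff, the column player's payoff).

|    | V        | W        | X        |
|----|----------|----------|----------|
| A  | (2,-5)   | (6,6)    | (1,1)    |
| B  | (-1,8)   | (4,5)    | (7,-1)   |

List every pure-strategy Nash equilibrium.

Check mutual best responses: a cell is a NE iff neither player can gain by unilaterally deviating.
The row player's best responses — vs V: A (payoff 2); vs W: A (payoff 6); vs X: B (payoff 7).
The column player's best responses — vs A: W (payoff 6); vs B: V (payoff 8).
The only mutual best response is (A, W); neither player gains by switching there.

(A, W)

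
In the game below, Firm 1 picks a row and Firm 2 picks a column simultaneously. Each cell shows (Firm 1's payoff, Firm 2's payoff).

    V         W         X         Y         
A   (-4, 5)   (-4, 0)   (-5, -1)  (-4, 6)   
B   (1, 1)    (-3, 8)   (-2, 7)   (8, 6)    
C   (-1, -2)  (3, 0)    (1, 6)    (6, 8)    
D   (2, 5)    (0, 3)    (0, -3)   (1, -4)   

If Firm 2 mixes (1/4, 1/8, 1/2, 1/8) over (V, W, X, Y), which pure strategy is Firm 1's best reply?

Firm 1's best reply maximizes expected payoff against the mix.
A: (1/4)·(-4) + (1/8)·(-4) + (1/2)·(-5) + (1/8)·(-4) = -9/2
B: (1/4)·1 + (1/8)·(-3) + (1/2)·(-2) + (1/8)·8 = -1/8
C: (1/4)·(-1) + (1/8)·3 + (1/2)·1 + (1/8)·6 = 11/8
D: (1/4)·2 + (1/8)·0 + (1/2)·0 + (1/8)·1 = 5/8
Highest expected payoff is 11/8, from C.

C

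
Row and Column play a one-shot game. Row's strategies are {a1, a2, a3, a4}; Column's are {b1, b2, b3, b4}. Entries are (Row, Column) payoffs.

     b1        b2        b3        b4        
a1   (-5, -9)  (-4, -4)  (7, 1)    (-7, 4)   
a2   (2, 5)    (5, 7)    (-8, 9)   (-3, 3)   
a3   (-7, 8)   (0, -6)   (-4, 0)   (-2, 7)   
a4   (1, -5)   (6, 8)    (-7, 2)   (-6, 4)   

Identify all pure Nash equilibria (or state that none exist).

Check mutual best responses: a cell is a NE iff neither player can gain by unilaterally deviating.
Row's best responses — vs b1: a2 (payoff 2); vs b2: a4 (payoff 6); vs b3: a1 (payoff 7); vs b4: a3 (payoff -2).
Column's best responses — vs a1: b4 (payoff 4); vs a2: b3 (payoff 9); vs a3: b1 (payoff 8); vs a4: b2 (payoff 8).
The only mutual best response is (a4, b2); neither player gains by switching there.

(a4, b2)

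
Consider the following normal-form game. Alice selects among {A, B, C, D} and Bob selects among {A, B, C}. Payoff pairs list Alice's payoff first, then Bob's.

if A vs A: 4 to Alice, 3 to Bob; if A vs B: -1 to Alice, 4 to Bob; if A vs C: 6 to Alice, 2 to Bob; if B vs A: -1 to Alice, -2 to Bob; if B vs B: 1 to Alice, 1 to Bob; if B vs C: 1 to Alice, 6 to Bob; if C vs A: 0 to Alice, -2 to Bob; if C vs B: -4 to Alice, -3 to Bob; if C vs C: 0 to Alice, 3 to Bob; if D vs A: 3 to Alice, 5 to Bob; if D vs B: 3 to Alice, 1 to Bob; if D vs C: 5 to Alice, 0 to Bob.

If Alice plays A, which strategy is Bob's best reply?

B

With Alice fixed at A, Bob's payoffs are: A → 3, B → 4, C → 2.
The maximum is 4, achieved by B.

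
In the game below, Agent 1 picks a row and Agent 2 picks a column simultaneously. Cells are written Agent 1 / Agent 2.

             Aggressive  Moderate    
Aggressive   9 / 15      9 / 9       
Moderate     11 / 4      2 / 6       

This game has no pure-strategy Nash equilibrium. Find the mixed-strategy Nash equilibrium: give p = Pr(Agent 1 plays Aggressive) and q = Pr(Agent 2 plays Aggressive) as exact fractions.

p = 1/4, q = 7/9

Each player's mixing probability is pinned down by making the *other* player indifferent.
Agent 2 indifferent between Aggressive and Moderate: p·15 + (1−p)·4 = p·9 + (1−p)·6 ⟹ 4 + 11p = 6 + 3p ⟹ p = 1/4.
Agent 1 indifferent between Aggressive and Moderate: q·9 + (1−q)·9 = q·11 + (1−q)·2 ⟹ 9 + 0q = 2 + 9q ⟹ q = 7/9.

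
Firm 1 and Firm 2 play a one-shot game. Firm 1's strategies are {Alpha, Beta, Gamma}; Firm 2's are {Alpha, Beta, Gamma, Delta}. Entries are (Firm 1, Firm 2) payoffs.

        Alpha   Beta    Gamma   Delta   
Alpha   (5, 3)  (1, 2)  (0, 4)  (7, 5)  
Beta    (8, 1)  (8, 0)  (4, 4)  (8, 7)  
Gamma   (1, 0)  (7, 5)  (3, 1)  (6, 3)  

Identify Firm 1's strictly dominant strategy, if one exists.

A strategy is strictly dominant if it gives Firm 1 a strictly higher payoff than every other strategy, against every choice by the opponent.
Beta strictly dominates: vs Alpha: 8 > each of {5, 1}; vs Beta: 8 > each of {1, 7}; vs Gamma: 4 > each of {0, 3}; vs Delta: 8 > each of {7, 6}.

Beta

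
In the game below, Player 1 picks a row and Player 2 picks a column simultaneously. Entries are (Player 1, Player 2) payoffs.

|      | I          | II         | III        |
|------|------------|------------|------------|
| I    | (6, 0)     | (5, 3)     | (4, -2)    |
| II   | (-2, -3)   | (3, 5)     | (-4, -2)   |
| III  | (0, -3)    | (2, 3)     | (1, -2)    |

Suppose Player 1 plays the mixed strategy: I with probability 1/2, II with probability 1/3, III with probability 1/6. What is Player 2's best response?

II

Player 2's best reply maximizes expected payoff against the mix.
I: (1/2)·0 + (1/3)·(-3) + (1/6)·(-3) = -3/2
II: (1/2)·3 + (1/3)·5 + (1/6)·3 = 11/3
III: (1/2)·(-2) + (1/3)·(-2) + (1/6)·(-2) = -2
Highest expected payoff is 11/3, from II.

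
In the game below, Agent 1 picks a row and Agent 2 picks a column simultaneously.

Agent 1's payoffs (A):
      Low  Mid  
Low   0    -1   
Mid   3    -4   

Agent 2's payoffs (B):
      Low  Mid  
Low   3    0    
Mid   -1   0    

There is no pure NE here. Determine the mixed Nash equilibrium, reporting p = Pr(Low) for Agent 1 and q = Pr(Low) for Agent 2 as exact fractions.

p = 1/4, q = 1/2

In a mixed NE each player is indifferent between their pure strategies, so the opponent's mix sets the indifference.
Agent 2 indifferent between Low and Mid: p·3 + (1−p)·(-1) = p·0 + (1−p)·0 ⟹ (-1) + 4p = 0 + 0p ⟹ p = 1/4.
Agent 1 indifferent between Low and Mid: q·0 + (1−q)·(-1) = q·3 + (1−q)·(-4) ⟹ (-1) + 1q = (-4) + 7q ⟹ q = 1/2.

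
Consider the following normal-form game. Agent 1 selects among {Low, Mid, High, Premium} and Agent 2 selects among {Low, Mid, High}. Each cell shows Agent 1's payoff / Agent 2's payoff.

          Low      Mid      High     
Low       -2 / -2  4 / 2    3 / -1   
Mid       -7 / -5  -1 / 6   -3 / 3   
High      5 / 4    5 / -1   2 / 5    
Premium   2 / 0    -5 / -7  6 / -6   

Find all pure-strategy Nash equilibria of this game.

Check mutual best responses: a cell is a NE iff neither player can gain by unilaterally deviating.
Agent 1's best responses — vs Low: High (payoff 5); vs Mid: High (payoff 5); vs High: Premium (payoff 6).
Agent 2's best responses — vs Low: Mid (payoff 2); vs Mid: Mid (payoff 6); vs High: High (payoff 5); vs Premium: Low (payoff 0).
No cell has both players best-responding. For instance, Agent 1's best reply to Low is High, but against High Agent 2 prefers High over Low.

There is no pure-strategy Nash equilibrium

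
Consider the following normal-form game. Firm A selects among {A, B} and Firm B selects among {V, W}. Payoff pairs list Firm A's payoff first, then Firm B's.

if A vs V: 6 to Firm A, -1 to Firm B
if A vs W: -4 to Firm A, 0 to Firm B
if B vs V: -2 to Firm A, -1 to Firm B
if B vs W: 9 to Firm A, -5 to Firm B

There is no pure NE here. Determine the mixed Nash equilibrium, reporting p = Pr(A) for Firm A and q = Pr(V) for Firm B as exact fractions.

p = 4/5, q = 13/21

In a mixed NE each player is indifferent between their pure strategies, so the opponent's mix sets the indifference.
Firm B indifferent between V and W: p·(-1) + (1−p)·(-1) = p·0 + (1−p)·(-5) ⟹ (-1) + 0p = (-5) + 5p ⟹ p = 4/5.
Firm A indifferent between A and B: q·6 + (1−q)·(-4) = q·(-2) + (1−q)·9 ⟹ (-4) + 10q = 9 + (-11)q ⟹ q = 13/21.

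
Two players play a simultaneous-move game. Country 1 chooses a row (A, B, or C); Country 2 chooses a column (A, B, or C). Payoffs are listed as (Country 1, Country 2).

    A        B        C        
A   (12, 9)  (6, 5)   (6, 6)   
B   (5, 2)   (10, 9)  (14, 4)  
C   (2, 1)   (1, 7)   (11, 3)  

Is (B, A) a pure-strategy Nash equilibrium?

Holding Country 2 at A: Country 1 gets 5 from B but could get 12 by switching to A. Country 1 has a profitable deviation.

No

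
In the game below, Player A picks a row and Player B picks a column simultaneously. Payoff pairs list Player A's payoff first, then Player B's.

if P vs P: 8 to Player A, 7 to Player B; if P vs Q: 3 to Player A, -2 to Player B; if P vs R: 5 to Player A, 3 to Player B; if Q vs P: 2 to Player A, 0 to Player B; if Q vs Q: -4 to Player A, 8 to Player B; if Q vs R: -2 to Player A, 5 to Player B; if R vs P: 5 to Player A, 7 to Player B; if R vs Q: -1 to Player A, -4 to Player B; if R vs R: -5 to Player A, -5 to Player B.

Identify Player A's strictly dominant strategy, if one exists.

P

Check whether one of Player A's strategies beats all alternatives regardless of what the opponent does.
P strictly dominates: vs P: 8 > each of {2, 5}; vs Q: 3 > each of {-4, -1}; vs R: 5 > each of {-2, -5}.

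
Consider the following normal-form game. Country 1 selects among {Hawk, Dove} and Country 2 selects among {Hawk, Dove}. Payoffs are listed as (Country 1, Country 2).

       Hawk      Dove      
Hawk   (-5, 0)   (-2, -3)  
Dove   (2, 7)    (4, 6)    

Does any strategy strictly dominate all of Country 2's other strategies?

Hawk

A strategy is strictly dominant if it gives Country 2 a strictly higher payoff than every other strategy, against every choice by the opponent.
Hawk strictly dominates: vs Hawk: 0 > -3; vs Dove: 7 > 6.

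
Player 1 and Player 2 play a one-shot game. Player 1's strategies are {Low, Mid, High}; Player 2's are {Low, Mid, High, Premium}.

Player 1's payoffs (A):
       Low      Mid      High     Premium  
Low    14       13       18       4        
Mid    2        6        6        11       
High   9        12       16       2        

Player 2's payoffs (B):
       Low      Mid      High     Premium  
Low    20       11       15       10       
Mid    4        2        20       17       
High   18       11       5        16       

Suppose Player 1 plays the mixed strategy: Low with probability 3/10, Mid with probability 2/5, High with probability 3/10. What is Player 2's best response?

Player 2's best reply maximizes expected payoff against the mix.
Low: (3/10)·20 + (2/5)·4 + (3/10)·18 = 13
Mid: (3/10)·11 + (2/5)·2 + (3/10)·11 = 37/5
High: (3/10)·15 + (2/5)·20 + (3/10)·5 = 14
Premium: (3/10)·10 + (2/5)·17 + (3/10)·16 = 73/5
Highest expected payoff is 73/5, from Premium.

Premium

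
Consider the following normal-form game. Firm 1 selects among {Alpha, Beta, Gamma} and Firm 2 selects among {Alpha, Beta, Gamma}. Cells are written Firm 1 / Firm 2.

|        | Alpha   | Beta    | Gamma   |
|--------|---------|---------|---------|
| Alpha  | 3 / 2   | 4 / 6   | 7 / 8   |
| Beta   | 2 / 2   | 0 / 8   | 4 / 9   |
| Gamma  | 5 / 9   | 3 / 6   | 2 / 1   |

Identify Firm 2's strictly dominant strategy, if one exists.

None

A strategy is strictly dominant if it gives Firm 2 a strictly higher payoff than every other strategy, against every choice by the opponent.
Alpha is not dominant: against Alpha, Beta gives 6 > 2.
Beta is not dominant: against Alpha, Gamma gives 8 > 6.
Gamma is not dominant: against Gamma, Alpha gives 9 > 1.
No single strategy is best against every opponent action.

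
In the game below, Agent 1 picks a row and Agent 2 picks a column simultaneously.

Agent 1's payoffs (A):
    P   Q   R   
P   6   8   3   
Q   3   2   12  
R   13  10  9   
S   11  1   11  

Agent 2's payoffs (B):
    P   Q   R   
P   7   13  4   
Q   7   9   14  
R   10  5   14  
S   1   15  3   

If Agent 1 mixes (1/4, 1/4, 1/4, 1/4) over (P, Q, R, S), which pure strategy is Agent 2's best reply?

Q

Compute Agent 2's expected payoff from each pure strategy against the given mix.
P: (1/4)·7 + (1/4)·7 + (1/4)·10 + (1/4)·1 = 25/4
Q: (1/4)·13 + (1/4)·9 + (1/4)·5 + (1/4)·15 = 21/2
R: (1/4)·4 + (1/4)·14 + (1/4)·14 + (1/4)·3 = 35/4
Highest expected payoff is 21/2, from Q.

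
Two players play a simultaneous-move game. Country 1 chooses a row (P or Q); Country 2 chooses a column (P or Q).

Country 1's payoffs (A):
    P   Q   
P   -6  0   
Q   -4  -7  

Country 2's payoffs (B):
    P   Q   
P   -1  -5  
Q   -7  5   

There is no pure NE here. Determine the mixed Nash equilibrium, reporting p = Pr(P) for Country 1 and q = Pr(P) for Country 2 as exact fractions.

Each player's mixing probability is pinned down by making the *other* player indifferent.
Country 2 indifferent between P and Q: p·(-1) + (1−p)·(-7) = p·(-5) + (1−p)·5 ⟹ (-7) + 6p = 5 + (-10)p ⟹ p = 3/4.
Country 1 indifferent between P and Q: q·(-6) + (1−q)·0 = q·(-4) + (1−q)·(-7) ⟹ 0 + (-6)q = (-7) + 3q ⟹ q = 7/9.

p = 3/4, q = 7/9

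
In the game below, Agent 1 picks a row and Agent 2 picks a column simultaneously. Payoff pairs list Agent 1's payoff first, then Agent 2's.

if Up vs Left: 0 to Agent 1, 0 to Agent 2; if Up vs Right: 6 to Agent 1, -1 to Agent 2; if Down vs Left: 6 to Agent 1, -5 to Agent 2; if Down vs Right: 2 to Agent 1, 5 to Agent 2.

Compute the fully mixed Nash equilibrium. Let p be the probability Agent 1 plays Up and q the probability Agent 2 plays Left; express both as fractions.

p = 10/11, q = 2/5

In a mixed NE each player is indifferent between their pure strategies, so the opponent's mix sets the indifference.
Agent 2 indifferent between Left and Right: p·0 + (1−p)·(-5) = p·(-1) + (1−p)·5 ⟹ (-5) + 5p = 5 + (-6)p ⟹ p = 10/11.
Agent 1 indifferent between Up and Down: q·0 + (1−q)·6 = q·6 + (1−q)·2 ⟹ 6 + (-6)q = 2 + 4q ⟹ q = 2/5.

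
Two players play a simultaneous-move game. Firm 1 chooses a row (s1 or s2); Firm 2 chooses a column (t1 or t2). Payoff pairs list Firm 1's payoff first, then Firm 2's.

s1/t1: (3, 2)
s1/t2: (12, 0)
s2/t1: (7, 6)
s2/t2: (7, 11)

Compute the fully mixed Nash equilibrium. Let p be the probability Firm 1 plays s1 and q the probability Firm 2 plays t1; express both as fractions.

p = 5/7, q = 5/9

In a mixed NE each player is indifferent between their pure strategies, so the opponent's mix sets the indifference.
Firm 2 indifferent between t1 and t2: p·2 + (1−p)·6 = p·0 + (1−p)·11 ⟹ 6 + (-4)p = 11 + (-11)p ⟹ p = 5/7.
Firm 1 indifferent between s1 and s2: q·3 + (1−q)·12 = q·7 + (1−q)·7 ⟹ 12 + (-9)q = 7 + 0q ⟹ q = 5/9.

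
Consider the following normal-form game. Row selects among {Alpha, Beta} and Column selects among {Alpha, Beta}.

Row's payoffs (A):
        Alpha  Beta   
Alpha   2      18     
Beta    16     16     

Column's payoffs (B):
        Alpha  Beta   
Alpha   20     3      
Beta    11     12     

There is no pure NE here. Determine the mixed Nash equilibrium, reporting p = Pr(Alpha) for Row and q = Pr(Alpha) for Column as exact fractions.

p = 1/18, q = 1/8

Each player's mixing probability is pinned down by making the *other* player indifferent.
Column indifferent between Alpha and Beta: p·20 + (1−p)·11 = p·3 + (1−p)·12 ⟹ 11 + 9p = 12 + (-9)p ⟹ p = 1/18.
Row indifferent between Alpha and Beta: q·2 + (1−q)·18 = q·16 + (1−q)·16 ⟹ 18 + (-16)q = 16 + 0q ⟹ q = 1/8.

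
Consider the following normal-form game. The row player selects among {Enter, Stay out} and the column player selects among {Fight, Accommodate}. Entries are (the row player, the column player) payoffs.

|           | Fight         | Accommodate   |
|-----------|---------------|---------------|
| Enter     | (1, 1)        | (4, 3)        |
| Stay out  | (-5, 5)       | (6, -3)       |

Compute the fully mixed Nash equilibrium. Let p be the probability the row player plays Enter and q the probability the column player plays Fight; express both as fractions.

In a mixed NE each player is indifferent between their pure strategies, so the opponent's mix sets the indifference.
The column player indifferent between Fight and Accommodate: p·1 + (1−p)·5 = p·3 + (1−p)·(-3) ⟹ 5 + (-4)p = (-3) + 6p ⟹ p = 4/5.
The row player indifferent between Enter and Stay out: q·1 + (1−q)·4 = q·(-5) + (1−q)·6 ⟹ 4 + (-3)q = 6 + (-11)q ⟹ q = 1/4.

p = 4/5, q = 1/4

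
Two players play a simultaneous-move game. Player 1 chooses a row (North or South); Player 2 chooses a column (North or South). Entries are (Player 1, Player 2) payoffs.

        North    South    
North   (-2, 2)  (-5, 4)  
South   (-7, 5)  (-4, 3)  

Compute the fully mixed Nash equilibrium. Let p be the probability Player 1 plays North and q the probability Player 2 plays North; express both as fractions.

Each player's mixing probability is pinned down by making the *other* player indifferent.
Player 2 indifferent between North and South: p·2 + (1−p)·5 = p·4 + (1−p)·3 ⟹ 5 + (-3)p = 3 + 1p ⟹ p = 1/2.
Player 1 indifferent between North and South: q·(-2) + (1−q)·(-5) = q·(-7) + (1−q)·(-4) ⟹ (-5) + 3q = (-4) + (-3)q ⟹ q = 1/6.

p = 1/2, q = 1/6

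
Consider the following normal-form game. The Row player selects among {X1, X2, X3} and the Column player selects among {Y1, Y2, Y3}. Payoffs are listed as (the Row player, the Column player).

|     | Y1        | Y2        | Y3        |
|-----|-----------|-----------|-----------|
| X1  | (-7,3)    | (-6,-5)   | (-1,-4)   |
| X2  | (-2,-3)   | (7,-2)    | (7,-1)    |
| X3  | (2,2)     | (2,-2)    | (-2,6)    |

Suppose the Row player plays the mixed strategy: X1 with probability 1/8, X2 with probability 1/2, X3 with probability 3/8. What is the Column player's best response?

The Column player's best reply maximizes expected payoff against the mix.
Y1: (1/8)·3 + (1/2)·(-3) + (3/8)·2 = -3/8
Y2: (1/8)·(-5) + (1/2)·(-2) + (3/8)·(-2) = -19/8
Y3: (1/8)·(-4) + (1/2)·(-1) + (3/8)·6 = 5/4
Highest expected payoff is 5/4, from Y3.

Y3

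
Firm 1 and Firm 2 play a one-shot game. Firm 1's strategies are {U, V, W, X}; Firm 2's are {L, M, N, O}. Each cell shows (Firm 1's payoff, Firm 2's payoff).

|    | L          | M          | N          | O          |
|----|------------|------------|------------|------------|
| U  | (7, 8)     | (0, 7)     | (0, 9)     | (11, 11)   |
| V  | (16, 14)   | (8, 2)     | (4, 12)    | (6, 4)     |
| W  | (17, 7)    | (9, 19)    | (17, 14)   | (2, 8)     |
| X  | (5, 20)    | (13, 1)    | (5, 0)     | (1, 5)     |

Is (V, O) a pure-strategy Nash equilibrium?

No

Holding Firm 2 at O: Firm 1 gets 6 from V but could get 11 by switching to U. Firm 1 has a profitable deviation.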